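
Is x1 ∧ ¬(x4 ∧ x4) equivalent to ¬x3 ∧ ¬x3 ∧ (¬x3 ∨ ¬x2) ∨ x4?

No

E1: x1 ∧ ¬(x4 ∧ x4)
    = x1 ∧ ¬x4   (idempotence)
E2: ¬x3 ∧ ¬x3 ∧ (¬x3 ∨ ¬x2) ∨ x4
    = ¬x3 ∧ ¬x3 ∨ x4   (absorption)
    = ¬x3 ∨ x4   (idempotence)
These differ: at x1=0, x2=0, x3=0, x4=1, E1 = 0 but E2 = 1.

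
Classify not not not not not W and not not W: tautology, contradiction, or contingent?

not not not not not W and not not W
= not not not W and not not W   (double negation)
= not W and not not W   (double negation)
= not W and W   (double negation)
= False   (complement)

contradiction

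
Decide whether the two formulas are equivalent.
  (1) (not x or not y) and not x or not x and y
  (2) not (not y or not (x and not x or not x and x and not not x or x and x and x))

No

E1: (not x or not y) and not x or not x and y
    = not x or not x and y   [absorption]
    = not x   [absorption]
E2: not (not y or not (x and not x or not x and x and not not x or x and x and x))
    = not (not y or not (x and not x or not x and x and x or x and x and x))   [double negation]
    = y and (x and not x or not x and x and x or x and x and x)   [De Morgan]
    = y and (x and not x or x and x)   [distribution]
    = y and x   [distribution]
These differ: at x=0, y=1, E1 = 1 but E2 = 0.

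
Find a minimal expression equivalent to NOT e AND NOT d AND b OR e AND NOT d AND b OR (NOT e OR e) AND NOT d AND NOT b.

NOT d

NOT e AND NOT d AND b OR e AND NOT d AND b OR (NOT e OR e) AND NOT d AND NOT b
= NOT e AND NOT d AND b OR e AND NOT d AND b OR NOT d AND NOT b   (complement / identity)
= NOT d AND b OR NOT d AND NOT b   (distribution)
= NOT d   (distribution)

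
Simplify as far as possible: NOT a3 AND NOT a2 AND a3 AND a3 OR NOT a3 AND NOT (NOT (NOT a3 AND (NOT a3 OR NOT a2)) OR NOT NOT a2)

NOT a3 AND NOT a2

NOT a3 AND NOT a2 AND a3 AND a3 OR NOT a3 AND NOT (NOT (NOT a3 AND (NOT a3 OR NOT a2)) OR NOT NOT a2)
= NOT a3 AND NOT a2 AND a3 AND a3 OR NOT a3 AND NOT (NOT NOT a3 OR NOT NOT a2)   (absorption)
= NOT a3 AND NOT a2 AND a3 AND a3 OR NOT a3 AND NOT a3 AND NOT a2   (De Morgan)
= NOT a3 AND NOT a2 AND a3 OR NOT a3 AND NOT a3 AND NOT a2   (idempotence)
= NOT a3 AND NOT a2   (distribution)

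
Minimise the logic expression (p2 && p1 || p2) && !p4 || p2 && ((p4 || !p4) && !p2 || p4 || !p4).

p2

(p2 && p1 || p2) && !p4 || p2 && ((p4 || !p4) && !p2 || p4 || !p4)
= (p2 && p1 || p2) && !p4 || p2 && (p4 || !p4)
= p2 && !p4 || p2 && (p4 || !p4)
= p2 && !p4 || p2
= p2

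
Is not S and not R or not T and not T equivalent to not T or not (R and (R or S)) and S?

E1: not S and not R or not T and not T
    = not S and not R or not T   (idempotence)
E2: not T or not (R and (R or S)) and S
    = not T or not R and S   (absorption)
These differ: at R=0, S=0, T=1, E1 = 1 but E2 = 0.

No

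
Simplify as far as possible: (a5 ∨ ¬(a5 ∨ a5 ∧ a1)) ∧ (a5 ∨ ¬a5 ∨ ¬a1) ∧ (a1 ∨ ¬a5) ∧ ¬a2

(a1 ∨ ¬a5) ∧ ¬a2

(a5 ∨ ¬(a5 ∨ a5 ∧ a1)) ∧ (a5 ∨ ¬a5 ∨ ¬a1) ∧ (a1 ∨ ¬a5) ∧ ¬a2
= (a5 ∨ ¬a5) ∧ (a5 ∨ ¬a5 ∨ ¬a1) ∧ (a1 ∨ ¬a5) ∧ ¬a2   [absorption]
= (a5 ∨ ¬a5) ∧ (a1 ∨ ¬a5) ∧ ¬a2   [absorption]
= (a1 ∨ ¬a5) ∧ ¬a2   [complement / identity]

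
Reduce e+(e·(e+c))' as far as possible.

e+(e·(e+c))'
= e+e'   (absorption)
= 1   (complement)

1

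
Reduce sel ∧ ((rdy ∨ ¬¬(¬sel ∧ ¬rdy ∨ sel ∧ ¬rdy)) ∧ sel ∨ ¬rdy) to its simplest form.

sel

sel ∧ ((rdy ∨ ¬¬(¬sel ∧ ¬rdy ∨ sel ∧ ¬rdy)) ∧ sel ∨ ¬rdy)
= sel ∧ ((rdy ∨ ¬¬¬rdy) ∧ sel ∨ ¬rdy)   (distribution)
= sel ∧ ((rdy ∨ ¬rdy) ∧ sel ∨ ¬rdy)   (double negation)
= sel ∧ (sel ∨ ¬rdy)   (complement / identity)
= sel   (absorption)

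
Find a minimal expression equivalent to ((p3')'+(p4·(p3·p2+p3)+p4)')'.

((p3')'+(p4·(p3·p2+p3)+p4)')'
= p3'·(p4·(p3·p2+p3)+p4)   — De Morgan
= p3'·(p4·p3+p4)   — absorption
= p3'·p4   — absorption

p3'·p4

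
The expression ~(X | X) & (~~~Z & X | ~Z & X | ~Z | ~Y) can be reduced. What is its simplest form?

~(X | X) & (~~~Z & X | ~Z & X | ~Z | ~Y)
= ~(X | X) & (~~~Z & X | ~Z | ~Y)   [absorption]
= ~(X | X) & (~Z & X | ~Z | ~Y)   [double negation]
= ~X & (~Z & X | ~Z | ~Y)   [idempotence]
= ~X & (~Z | ~Y)   [absorption]

~X & (~Z | ~Y)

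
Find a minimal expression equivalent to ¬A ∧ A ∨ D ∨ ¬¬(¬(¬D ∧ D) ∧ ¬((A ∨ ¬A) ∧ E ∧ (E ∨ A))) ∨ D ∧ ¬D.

¬A ∧ A ∨ D ∨ ¬¬(¬(¬D ∧ D) ∧ ¬((A ∨ ¬A) ∧ E ∧ (E ∨ A))) ∨ D ∧ ¬D
= ¬A ∧ A ∨ D ∨ ¬¬(¬(¬D ∧ D) ∧ ¬(E ∧ (E ∨ A))) ∨ D ∧ ¬D   — complement / identity
= D ∨ ¬¬(¬(¬D ∧ D) ∧ ¬(E ∧ (E ∨ A))) ∨ D ∧ ¬D   — complement / identity
= D ∨ ¬(¬D ∧ D ∨ E ∧ (E ∨ A)) ∨ D ∧ ¬D   — De Morgan
= D ∨ ¬(¬D ∧ D ∨ E ∧ (E ∨ A))   — complement / identity
= D ∨ ¬(E ∧ (E ∨ A))   — complement / identity
= D ∨ ¬E   — absorption

D ∨ ¬E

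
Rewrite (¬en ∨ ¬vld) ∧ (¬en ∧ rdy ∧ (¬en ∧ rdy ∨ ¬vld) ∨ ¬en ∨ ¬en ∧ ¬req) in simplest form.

¬en

(¬en ∨ ¬vld) ∧ (¬en ∧ rdy ∧ (¬en ∧ rdy ∨ ¬vld) ∨ ¬en ∨ ¬en ∧ ¬req)
= (¬en ∨ ¬vld) ∧ (¬en ∧ rdy ∨ ¬en ∨ ¬en ∧ ¬req)   (absorption)
= (¬en ∨ ¬vld) ∧ (¬en ∧ rdy ∨ ¬en)   (absorption)
= (¬en ∨ ¬vld) ∧ ¬en   (absorption)
= ¬en   (absorption)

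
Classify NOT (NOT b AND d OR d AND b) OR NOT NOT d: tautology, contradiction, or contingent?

NOT (NOT b AND d OR d AND b) OR NOT NOT d
= NOT d OR NOT NOT d   (distribution)
= NOT d OR d   (double negation)
= TRUE   (complement)

tautology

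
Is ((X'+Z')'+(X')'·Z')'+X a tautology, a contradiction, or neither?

tautology

((X'+Z')'+(X')'·Z')'+X
= ((X'+Z')'+X·Z')'+X   (double negation)
= (X·Z+X·Z')'+X   (De Morgan)
= X'+X   (distribution)
= 1   (complement)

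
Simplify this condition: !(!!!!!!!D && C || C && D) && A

!C && A

!(!!!!!!!D && C || C && D) && A
= !(!!!!!D && C || C && D) && A
= !(!!!D && C || C && D) && A
= !(!D && C || C && D) && A
= !C && A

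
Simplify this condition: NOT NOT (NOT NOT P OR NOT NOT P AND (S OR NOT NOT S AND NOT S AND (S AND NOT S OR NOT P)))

P

NOT NOT (NOT NOT P OR NOT NOT P AND (S OR NOT NOT S AND NOT S AND (S AND NOT S OR NOT P)))
= NOT NOT (NOT NOT P OR NOT NOT P AND (S OR S AND NOT S AND (S AND NOT S OR NOT P)))   — double negation
= NOT NOT (NOT NOT P OR NOT NOT P AND (S OR S AND NOT S))   — absorption
= NOT NOT (NOT NOT P OR NOT NOT P AND S)   — complement / identity
= NOT NOT NOT NOT P   — absorption
= NOT NOT P   — double negation
= P   — double negation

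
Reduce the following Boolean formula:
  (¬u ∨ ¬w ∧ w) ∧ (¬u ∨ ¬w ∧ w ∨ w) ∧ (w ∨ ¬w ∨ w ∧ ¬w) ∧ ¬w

¬u ∧ ¬w

(¬u ∨ ¬w ∧ w) ∧ (¬u ∨ ¬w ∧ w ∨ w) ∧ (w ∨ ¬w ∨ w ∧ ¬w) ∧ ¬w
= (¬u ∨ ¬w ∧ w) ∧ (¬u ∨ ¬w ∧ w ∨ w) ∧ (w ∨ ¬w) ∧ ¬w   [complement / identity]
= (¬u ∨ ¬w ∧ w) ∧ (w ∨ ¬w) ∧ ¬w   [absorption]
= ¬u ∧ (w ∨ ¬w) ∧ ¬w   [complement / identity]
= ¬u ∧ ¬w   [complement / identity]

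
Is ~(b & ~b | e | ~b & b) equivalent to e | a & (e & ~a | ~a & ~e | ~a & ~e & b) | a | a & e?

E1: ~(b & ~b | e | ~b & b)
    = ~(b & ~b | e)
    = ~e
E2: e | a & (e & ~a | ~a & ~e | ~a & ~e & b) | a | a & e
    = e | a & (e & ~a | ~a & ~e) | a | a & e
    = e | a & (e & ~a | ~a & ~e) | a
    = e | a & ~a | a
    = e | a
These differ: at a=0, b=1, e=1, E1 = 0 but E2 = 1.

No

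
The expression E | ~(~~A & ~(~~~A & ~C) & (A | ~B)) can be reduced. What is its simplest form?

E | ~(~~A & ~(~~~A & ~C) & (A | ~B))
= E | ~(~~A & (~~A | C) & (A | ~B))   (De Morgan)
= E | ~(~~A & (A | ~B))   (absorption)
= E | ~(A & (A | ~B))   (double negation)
= E | ~A   (absorption)

E | ~A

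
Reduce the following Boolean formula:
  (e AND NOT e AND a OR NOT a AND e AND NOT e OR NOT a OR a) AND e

(e AND NOT e AND a OR NOT a AND e AND NOT e OR NOT a OR a) AND e
= (e AND NOT e OR NOT a OR a) AND e   — distribution
= (NOT a OR a) AND e   — complement / identity
= e   — complement / identity

e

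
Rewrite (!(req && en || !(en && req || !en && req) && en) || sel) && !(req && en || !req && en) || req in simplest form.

(!(req && en || !(en && req || !en && req) && en) || sel) && !(req && en || !req && en) || req
= (!(req && en || !req && en) || sel) && !(req && en || !req && en) || req   (distribution)
= !(req && en || !req && en) || req   (absorption)
= !en || req   (distribution)

!en || req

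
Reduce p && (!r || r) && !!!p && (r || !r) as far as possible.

false

p && (!r || r) && !!!p && (r || !r)
= p && (!r || r) && !p && (r || !r)   [double negation]
= p && (!r || r) && !p   [complement / identity]
= p && !p   [complement / identity]
= false   [complement]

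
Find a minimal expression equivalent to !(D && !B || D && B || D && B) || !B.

!(D && !B || D && B || D && B) || !B
= !(D || D && B) || !B   (distribution)
= !D || !B   (absorption)

!D || !B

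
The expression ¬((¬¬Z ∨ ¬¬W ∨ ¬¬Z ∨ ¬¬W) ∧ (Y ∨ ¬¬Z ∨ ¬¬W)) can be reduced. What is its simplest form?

¬Z ∧ ¬W

¬((¬¬Z ∨ ¬¬W ∨ ¬¬Z ∨ ¬¬W) ∧ (Y ∨ ¬¬Z ∨ ¬¬W))
= ¬(¬¬Z ∨ ¬¬W ∨ (¬¬Z ∨ ¬¬W) ∧ Y)
= ¬(¬¬Z ∨ ¬¬W)
= ¬Z ∧ ¬W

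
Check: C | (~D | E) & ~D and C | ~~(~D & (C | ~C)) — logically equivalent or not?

Yes

E1: C | (~D | E) & ~D
    = C | ~D   (absorption)
E2: C | ~~(~D & (C | ~C))
    = C | ~~~D   (complement / identity)
    = C | ~D   (double negation)
Both reduce to C | ~D, so they are equivalent.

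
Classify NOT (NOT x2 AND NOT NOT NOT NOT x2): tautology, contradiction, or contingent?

tautology

NOT (NOT x2 AND NOT NOT NOT NOT x2)
= NOT (NOT x2 AND NOT NOT x2)   [double negation]
= x2 OR NOT x2   [De Morgan]
= TRUE   [complement]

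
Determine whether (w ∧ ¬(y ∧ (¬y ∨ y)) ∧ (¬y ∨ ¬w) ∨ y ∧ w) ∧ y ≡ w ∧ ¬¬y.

E1: (w ∧ ¬(y ∧ (¬y ∨ y)) ∧ (¬y ∨ ¬w) ∨ y ∧ w) ∧ y
    = (w ∧ ¬y ∧ (¬y ∨ ¬w) ∨ y ∧ w) ∧ y   [complement / identity]
    = (w ∧ ¬y ∨ y ∧ w) ∧ y   [absorption]
    = w ∧ y   [distribution]
E2: w ∧ ¬¬y
    = w ∧ y   [double negation]
Both reduce to w ∧ y, so they are equivalent.

Yes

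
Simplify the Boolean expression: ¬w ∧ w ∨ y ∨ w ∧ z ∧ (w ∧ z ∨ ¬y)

¬w ∧ w ∨ y ∨ w ∧ z ∧ (w ∧ z ∨ ¬y)
= y ∨ w ∧ z ∧ (w ∧ z ∨ ¬y)   (complement / identity)
= y ∨ w ∧ z   (absorption)

y ∨ w ∧ z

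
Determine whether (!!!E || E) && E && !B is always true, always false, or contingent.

contingent

(!!!E || E) && E && !B
= (!E || E) && E && !B
= E && !B
This depends on B, E, so it is not a constant.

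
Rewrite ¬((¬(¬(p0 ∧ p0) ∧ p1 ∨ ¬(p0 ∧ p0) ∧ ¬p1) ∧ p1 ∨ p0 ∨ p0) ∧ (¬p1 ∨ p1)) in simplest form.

¬((¬(¬(p0 ∧ p0) ∧ p1 ∨ ¬(p0 ∧ p0) ∧ ¬p1) ∧ p1 ∨ p0 ∨ p0) ∧ (¬p1 ∨ p1))
= ¬((¬¬(p0 ∧ p0) ∧ p1 ∨ p0 ∨ p0) ∧ (¬p1 ∨ p1))   — distribution
= ¬((p0 ∧ p0 ∧ p1 ∨ p0 ∨ p0) ∧ (¬p1 ∨ p1))   — double negation
= ¬((p0 ∧ p1 ∨ p0 ∨ p0) ∧ (¬p1 ∨ p1))   — idempotence
= ¬((p0 ∧ p1 ∨ p0) ∧ (¬p1 ∨ p1))   — idempotence
= ¬(p0 ∧ (¬p1 ∨ p1))   — absorption
= ¬p0   — complement / identity

¬p0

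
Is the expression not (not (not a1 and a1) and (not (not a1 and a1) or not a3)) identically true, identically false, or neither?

not (not (not a1 and a1) and (not (not a1 and a1) or not a3))
= not not (not a1 and a1)   [absorption]
= not a1 and a1   [double negation]
= False   [complement]

identically false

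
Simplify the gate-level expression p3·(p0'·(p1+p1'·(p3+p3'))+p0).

p3·(p0'·(p1+p1'·(p3+p3'))+p0)
= p3·(p0'·(p1+p1')+p0)   — complement / identity
= p3·(p0'+p0)   — complement / identity
= p3   — complement / identity

p3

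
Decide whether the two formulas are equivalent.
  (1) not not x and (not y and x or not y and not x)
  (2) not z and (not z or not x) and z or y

E1: not not x and (not y and x or not y and not x)
    = not not x and not y   [distribution]
    = x and not y   [double negation]
E2: not z and (not z or not x) and z or y
    = not z and z or y   [absorption]
    = y   [complement / identity]
These differ: at x=0, y=1, z=0, E1 = 0 but E2 = 1.

No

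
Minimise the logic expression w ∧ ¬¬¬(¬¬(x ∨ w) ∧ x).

w ∧ ¬x

w ∧ ¬¬¬(¬¬(x ∨ w) ∧ x)
= w ∧ ¬¬¬((x ∨ w) ∧ x)   (double negation)
= w ∧ ¬((x ∨ w) ∧ x)   (double negation)
= w ∧ ¬x   (absorption)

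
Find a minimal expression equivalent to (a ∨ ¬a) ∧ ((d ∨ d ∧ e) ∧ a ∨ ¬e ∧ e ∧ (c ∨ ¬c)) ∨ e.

d ∧ a ∨ e

(a ∨ ¬a) ∧ ((d ∨ d ∧ e) ∧ a ∨ ¬e ∧ e ∧ (c ∨ ¬c)) ∨ e
= (d ∨ d ∧ e) ∧ a ∨ ¬e ∧ e ∧ (c ∨ ¬c) ∨ e   [complement / identity]
= (d ∨ d ∧ e) ∧ a ∨ ¬e ∧ e ∨ e   [complement / identity]
= (d ∨ d ∧ e) ∧ a ∨ e   [complement / identity]
= d ∧ a ∨ e   [absorption]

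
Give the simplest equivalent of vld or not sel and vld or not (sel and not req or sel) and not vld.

vld or not sel and vld or not (sel and not req or sel) and not vld
= vld or not sel and vld or not sel and not vld
= vld or not sel

vld or not sel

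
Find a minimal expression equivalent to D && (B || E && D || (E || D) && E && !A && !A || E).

D && (B || E && D || (E || D) && E && !A && !A || E)
= D && (B || E && D || (E || D) && E && !A || E)   [idempotence]
= D && (B || E && D || E && !A || E)   [absorption]
= D && (B || E && D || E)   [absorption]
= D && (B || E)   [absorption]

D && (B || E)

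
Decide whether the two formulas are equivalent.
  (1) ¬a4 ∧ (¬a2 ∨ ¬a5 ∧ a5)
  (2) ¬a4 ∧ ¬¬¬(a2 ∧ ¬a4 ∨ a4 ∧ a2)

E1: ¬a4 ∧ (¬a2 ∨ ¬a5 ∧ a5)
    = ¬a4 ∧ ¬a2
E2: ¬a4 ∧ ¬¬¬(a2 ∧ ¬a4 ∨ a4 ∧ a2)
    = ¬a4 ∧ ¬¬¬a2
    = ¬a4 ∧ ¬a2
Both reduce to ¬a4 ∧ ¬a2, so they are equivalent.

Yes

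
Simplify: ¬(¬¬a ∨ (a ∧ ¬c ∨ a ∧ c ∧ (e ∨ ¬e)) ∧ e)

¬a

¬(¬¬a ∨ (a ∧ ¬c ∨ a ∧ c ∧ (e ∨ ¬e)) ∧ e)
= ¬(¬¬a ∨ (a ∧ ¬c ∨ a ∧ c) ∧ e)   (complement / identity)
= ¬(¬¬a ∨ a ∧ e)   (distribution)
= ¬(a ∨ a ∧ e)   (double negation)
= ¬a   (absorption)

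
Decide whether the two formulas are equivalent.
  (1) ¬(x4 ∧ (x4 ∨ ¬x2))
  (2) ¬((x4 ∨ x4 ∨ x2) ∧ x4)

Yes

E1: ¬(x4 ∧ (x4 ∨ ¬x2))
    = ¬x4   — absorption
E2: ¬((x4 ∨ x4 ∨ x2) ∧ x4)
    = ¬((x4 ∨ x2) ∧ x4)   — idempotence
    = ¬x4   — absorption
Both reduce to ¬x4, so they are equivalent.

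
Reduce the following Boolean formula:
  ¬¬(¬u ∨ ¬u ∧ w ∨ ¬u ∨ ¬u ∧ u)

¬u

¬¬(¬u ∨ ¬u ∧ w ∨ ¬u ∨ ¬u ∧ u)
= ¬¬(¬u ∨ ¬u ∧ w ∨ ¬u)   — complement / identity
= ¬¬(¬u ∨ ¬u)   — absorption
= ¬¬¬u   — idempotence
= ¬u   — double negation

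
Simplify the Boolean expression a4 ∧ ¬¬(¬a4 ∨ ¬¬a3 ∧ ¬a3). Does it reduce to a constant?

a4 ∧ ¬¬(¬a4 ∨ ¬¬a3 ∧ ¬a3)
= a4 ∧ (¬a4 ∨ ¬¬a3 ∧ ¬a3)   — double negation
= a4 ∧ (¬a4 ∨ a3 ∧ ¬a3)   — double negation
= a4 ∧ ¬a4   — complement / identity
= False   — complement

False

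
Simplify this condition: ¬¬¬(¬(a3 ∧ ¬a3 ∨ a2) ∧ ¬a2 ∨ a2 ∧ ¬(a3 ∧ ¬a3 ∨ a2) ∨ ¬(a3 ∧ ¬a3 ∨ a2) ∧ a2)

a2

¬¬¬(¬(a3 ∧ ¬a3 ∨ a2) ∧ ¬a2 ∨ a2 ∧ ¬(a3 ∧ ¬a3 ∨ a2) ∨ ¬(a3 ∧ ¬a3 ∨ a2) ∧ a2)
= ¬¬¬(¬(a3 ∧ ¬a3 ∨ a2) ∨ ¬(a3 ∧ ¬a3 ∨ a2) ∧ a2)   (distribution)
= ¬¬¬¬(a3 ∧ ¬a3 ∨ a2)   (absorption)
= ¬¬(a3 ∧ ¬a3 ∨ a2)   (double negation)
= ¬¬a2   (complement / identity)
= a2   (double negation)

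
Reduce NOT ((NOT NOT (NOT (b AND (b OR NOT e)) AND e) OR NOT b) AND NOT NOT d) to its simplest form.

b OR NOT d

NOT ((NOT NOT (NOT (b AND (b OR NOT e)) AND e) OR NOT b) AND NOT NOT d)
= NOT ((NOT NOT (NOT b AND e) OR NOT b) AND NOT NOT d)
= NOT ((NOT b AND e OR NOT b) AND NOT NOT d)
= NOT (NOT b AND NOT NOT d)
= b OR NOT d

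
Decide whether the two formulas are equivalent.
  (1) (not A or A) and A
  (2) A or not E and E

Yes

E1: (not A or A) and A
    = A   — complement / identity
E2: A or not E and E
    = A   — complement / identity
Both reduce to A, so they are equivalent.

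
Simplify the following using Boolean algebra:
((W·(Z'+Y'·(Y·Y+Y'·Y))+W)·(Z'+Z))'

((W·(Z'+Y'·(Y·Y+Y'·Y))+W)·(Z'+Z))'
= (W·(Z'+Y'·(Y·Y+Y'·Y))+W)'   (complement / identity)
= (W·(Z'+Y'·Y)+W)'   (distribution)
= (W·Z'+W)'   (complement / identity)
= W'   (absorption)

W'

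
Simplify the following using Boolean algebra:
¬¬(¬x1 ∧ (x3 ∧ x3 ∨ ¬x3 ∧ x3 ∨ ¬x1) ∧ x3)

¬x1 ∧ x3

¬¬(¬x1 ∧ (x3 ∧ x3 ∨ ¬x3 ∧ x3 ∨ ¬x1) ∧ x3)
= ¬x1 ∧ (x3 ∧ x3 ∨ ¬x3 ∧ x3 ∨ ¬x1) ∧ x3   (double negation)
= ¬x1 ∧ (x3 ∨ ¬x1) ∧ x3   (distribution)
= ¬x1 ∧ x3   (absorption)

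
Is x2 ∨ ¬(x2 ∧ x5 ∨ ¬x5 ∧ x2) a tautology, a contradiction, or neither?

x2 ∨ ¬(x2 ∧ x5 ∨ ¬x5 ∧ x2)
= x2 ∨ ¬x2   (distribution)
= True   (complement)

tautology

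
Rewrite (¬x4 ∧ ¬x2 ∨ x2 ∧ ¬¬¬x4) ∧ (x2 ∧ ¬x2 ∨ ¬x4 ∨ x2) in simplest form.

(¬x4 ∧ ¬x2 ∨ x2 ∧ ¬¬¬x4) ∧ (x2 ∧ ¬x2 ∨ ¬x4 ∨ x2)
= (¬x4 ∧ ¬x2 ∨ x2 ∧ ¬x4) ∧ (x2 ∧ ¬x2 ∨ ¬x4 ∨ x2)   (double negation)
= ¬x4 ∧ (x2 ∧ ¬x2 ∨ ¬x4 ∨ x2)   (distribution)
= ¬x4 ∧ (¬x4 ∨ x2)   (complement / identity)
= ¬x4   (absorption)

¬x4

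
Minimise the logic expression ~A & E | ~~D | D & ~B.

~A & E | D

~A & E | ~~D | D & ~B
= ~A & E | D | D & ~B
= ~A & E | D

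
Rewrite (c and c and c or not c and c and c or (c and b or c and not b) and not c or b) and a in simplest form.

(c or b) and a

(c and c and c or not c and c and c or (c and b or c and not b) and not c or b) and a
= (c and c or (c and b or c and not b) and not c or b) and a   [distribution]
= (c and c or c and not c or b) and a   [distribution]
= (c or b) and a   [distribution]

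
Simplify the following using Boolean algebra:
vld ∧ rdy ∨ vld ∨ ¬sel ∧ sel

vld

vld ∧ rdy ∨ vld ∨ ¬sel ∧ sel
= vld ∧ rdy ∨ vld   [complement / identity]
= vld   [absorption]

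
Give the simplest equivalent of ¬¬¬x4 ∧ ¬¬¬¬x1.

¬x4 ∧ x1

¬¬¬x4 ∧ ¬¬¬¬x1
= ¬¬¬x4 ∧ ¬¬x1   (double negation)
= ¬x4 ∧ ¬¬x1   (double negation)
= ¬x4 ∧ x1   (double negation)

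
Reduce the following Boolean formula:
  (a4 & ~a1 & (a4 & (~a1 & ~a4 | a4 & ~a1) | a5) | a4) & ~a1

(a4 & ~a1 & (a4 & (~a1 & ~a4 | a4 & ~a1) | a5) | a4) & ~a1
= (a4 & ~a1 & (a4 & ~a1 | a5) | a4) & ~a1
= (a4 & ~a1 | a4) & ~a1
= a4 & ~a1

a4 & ~a1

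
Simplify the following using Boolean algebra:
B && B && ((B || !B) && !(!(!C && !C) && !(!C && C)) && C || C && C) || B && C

B && C

B && B && ((B || !B) && !(!(!C && !C) && !(!C && C)) && C || C && C) || B && C
= B && B && ((B || !B) && (!C && !C || !C && C) && C || C && C) || B && C   [De Morgan]
= B && B && ((B || !B) && !C && C || C && C) || B && C   [distribution]
= B && B && (!C && C || C && C) || B && C   [complement / identity]
= B && (!C && C || C && C) || B && C   [idempotence]
= B && C || B && C   [distribution]
= B && C   [idempotence]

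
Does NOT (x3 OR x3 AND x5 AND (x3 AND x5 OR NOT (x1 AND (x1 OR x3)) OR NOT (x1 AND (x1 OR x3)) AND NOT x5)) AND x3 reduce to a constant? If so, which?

NOT (x3 OR x3 AND x5 AND (x3 AND x5 OR NOT (x1 AND (x1 OR x3)) OR NOT (x1 AND (x1 OR x3)) AND NOT x5)) AND x3
= NOT (x3 OR x3 AND x5 AND (x3 AND x5 OR NOT (x1 AND (x1 OR x3)))) AND x3   [absorption]
= NOT (x3 OR x3 AND x5 AND (x3 AND x5 OR NOT x1)) AND x3   [absorption]
= NOT (x3 OR x3 AND x5) AND x3   [absorption]
= NOT x3 AND x3   [absorption]
= FALSE   [complement]

yes, False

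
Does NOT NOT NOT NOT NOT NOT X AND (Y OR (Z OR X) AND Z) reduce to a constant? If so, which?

no

NOT NOT NOT NOT NOT NOT X AND (Y OR (Z OR X) AND Z)
= NOT NOT NOT NOT X AND (Y OR (Z OR X) AND Z)   (double negation)
= NOT NOT X AND (Y OR (Z OR X) AND Z)   (double negation)
= X AND (Y OR (Z OR X) AND Z)   (double negation)
= X AND (Y OR Z)   (absorption)
This depends on X, Y, Z, so it is not a constant.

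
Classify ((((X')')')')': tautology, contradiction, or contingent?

contingent

((((X')')')')'
= ((X')')'   (double negation)
= X'   (double negation)
This depends on X, so it is not a constant.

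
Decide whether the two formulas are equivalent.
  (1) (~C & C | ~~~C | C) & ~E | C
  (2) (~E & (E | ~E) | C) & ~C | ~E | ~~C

E1: (~C & C | ~~~C | C) & ~E | C
    = (~~~C | C) & ~E | C   (complement / identity)
    = (~C | C) & ~E | C   (double negation)
    = ~E | C   (complement / identity)
E2: (~E & (E | ~E) | C) & ~C | ~E | ~~C
    = (~E & (E | ~E) | C) & ~C | ~E | C   (double negation)
    = (~E | C) & ~C | ~E | C   (complement / identity)
    = ~E | C   (absorption)
Both reduce to ~E | C, so they are equivalent.

Yes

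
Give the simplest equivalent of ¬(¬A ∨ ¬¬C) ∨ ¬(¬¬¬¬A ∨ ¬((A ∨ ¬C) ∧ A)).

A ∧ ¬C

¬(¬A ∨ ¬¬C) ∨ ¬(¬¬¬¬A ∨ ¬((A ∨ ¬C) ∧ A))
= A ∧ ¬C ∨ ¬(¬¬¬¬A ∨ ¬((A ∨ ¬C) ∧ A))   [De Morgan]
= A ∧ ¬C ∨ ¬(¬¬A ∨ ¬((A ∨ ¬C) ∧ A))   [double negation]
= A ∧ ¬C ∨ ¬A ∧ (A ∨ ¬C) ∧ A   [De Morgan]
= A ∧ ¬C ∨ ¬A ∧ A   [absorption]
= A ∧ ¬C   [complement / identity]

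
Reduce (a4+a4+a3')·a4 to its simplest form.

a4

(a4+a4+a3')·a4
= (a4+a3')·a4   (idempotence)
= a4   (absorption)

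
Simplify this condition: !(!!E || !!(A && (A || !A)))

!(!!E || !!(A && (A || !A)))
= !E && !(A && (A || !A))   (De Morgan)
= !E && !A   (complement / identity)

!E && !A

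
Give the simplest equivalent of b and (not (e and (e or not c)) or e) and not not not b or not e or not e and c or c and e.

not e or c

b and (not (e and (e or not c)) or e) and not not not b or not e or not e and c or c and e
= b and (not e or e) and not not not b or not e or not e and c or c and e
= b and (not e or e) and not not not b or not e or c and (not e or e)
= b and not not not b or not e or c and (not e or e)
= b and not b or not e or c and (not e or e)
= b and not b or not e or c
= not e or c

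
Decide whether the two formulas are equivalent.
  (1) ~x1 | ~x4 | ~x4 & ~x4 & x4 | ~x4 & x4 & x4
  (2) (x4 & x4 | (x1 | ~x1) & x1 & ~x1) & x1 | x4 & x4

E1: ~x1 | ~x4 | ~x4 & ~x4 & x4 | ~x4 & x4 & x4
    = ~x1 | ~x4 | ~x4 & x4
    = ~x1 | ~x4
E2: (x4 & x4 | (x1 | ~x1) & x1 & ~x1) & x1 | x4 & x4
    = (x4 & x4 | x1 & ~x1) & x1 | x4 & x4
    = x4 & x4 & x1 | x4 & x4
    = x4 & x4
    = x4
These differ: at x1=0, x4=0, E1 = 1 but E2 = 0.

No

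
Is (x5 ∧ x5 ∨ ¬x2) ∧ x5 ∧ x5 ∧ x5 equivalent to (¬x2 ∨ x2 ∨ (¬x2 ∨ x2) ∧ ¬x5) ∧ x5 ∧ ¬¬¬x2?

No

E1: (x5 ∧ x5 ∨ ¬x2) ∧ x5 ∧ x5 ∧ x5
    = x5 ∧ x5 ∧ x5   [absorption]
    = x5 ∧ x5   [idempotence]
    = x5   [idempotence]
E2: (¬x2 ∨ x2 ∨ (¬x2 ∨ x2) ∧ ¬x5) ∧ x5 ∧ ¬¬¬x2
    = (¬x2 ∨ x2) ∧ x5 ∧ ¬¬¬x2   [absorption]
    = x5 ∧ ¬¬¬x2   [complement / identity]
    = x5 ∧ ¬x2   [double negation]
These differ: at x2=1, x5=1, E1 = 1 but E2 = 0.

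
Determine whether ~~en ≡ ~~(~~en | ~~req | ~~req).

No

E1: ~~en
    = en
E2: ~~(~~en | ~~req | ~~req)
    = ~~(~~en | ~~req)
    = ~(~en & ~req)
    = en | req
These differ: at en=0, req=1, E1 = 0 but E2 = 1.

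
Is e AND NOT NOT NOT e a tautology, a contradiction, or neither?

e AND NOT NOT NOT e
= e AND NOT e
= FALSE

contradiction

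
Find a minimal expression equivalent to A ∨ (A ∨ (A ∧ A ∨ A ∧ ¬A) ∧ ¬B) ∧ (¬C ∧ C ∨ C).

A ∨ (A ∨ (A ∧ A ∨ A ∧ ¬A) ∧ ¬B) ∧ (¬C ∧ C ∨ C)
= A ∨ (A ∨ (A ∧ A ∨ A ∧ ¬A) ∧ ¬B) ∧ C   (complement / identity)
= A ∨ (A ∨ A ∧ ¬B) ∧ C   (distribution)
= A ∨ A ∧ C   (absorption)
= A   (absorption)

A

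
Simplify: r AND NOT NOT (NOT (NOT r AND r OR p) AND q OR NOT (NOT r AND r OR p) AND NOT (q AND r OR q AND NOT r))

r AND NOT p

r AND NOT NOT (NOT (NOT r AND r OR p) AND q OR NOT (NOT r AND r OR p) AND NOT (q AND r OR q AND NOT r))
= r AND NOT NOT (NOT (NOT r AND r OR p) AND q OR NOT (NOT r AND r OR p) AND NOT q)
= r AND NOT NOT NOT (NOT r AND r OR p)
= r AND NOT NOT NOT p
= r AND NOT p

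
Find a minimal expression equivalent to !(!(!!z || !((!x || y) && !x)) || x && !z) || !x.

!(!(!!z || !((!x || y) && !x)) || x && !z) || !x
= !(!z && (!x || y) && !x || x && !z) || !x
= !(!z && !x || x && !z) || !x
= !!z || !x
= z || !x

z || !x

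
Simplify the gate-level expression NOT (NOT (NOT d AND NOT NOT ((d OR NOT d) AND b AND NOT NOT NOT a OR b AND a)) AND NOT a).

NOT d AND b OR a

NOT (NOT (NOT d AND NOT NOT ((d OR NOT d) AND b AND NOT NOT NOT a OR b AND a)) AND NOT a)
= NOT (NOT (NOT d AND NOT NOT ((d OR NOT d) AND b AND NOT a OR b AND a)) AND NOT a)
= NOT d AND NOT NOT ((d OR NOT d) AND b AND NOT a OR b AND a) OR a
= NOT d AND NOT NOT (b AND NOT a OR b AND a) OR a
= NOT d AND NOT NOT b OR a
= NOT d AND b OR a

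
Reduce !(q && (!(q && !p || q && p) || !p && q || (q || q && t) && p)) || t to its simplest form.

!(q && (!(q && !p || q && p) || !p && q || (q || q && t) && p)) || t
= !(q && (!(q && !p || q && p) || !p && q || q && p)) || t
= !(q && (!q || !p && q || q && p)) || t
= !(q && (!q || q)) || t
= !q || t

!q || t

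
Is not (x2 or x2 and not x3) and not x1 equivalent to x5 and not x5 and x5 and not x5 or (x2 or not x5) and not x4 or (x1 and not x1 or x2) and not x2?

No

E1: not (x2 or x2 and not x3) and not x1
    = not x2 and not x1   — absorption
E2: x5 and not x5 and x5 and not x5 or (x2 or not x5) and not x4 or (x1 and not x1 or x2) and not x2
    = x5 and not x5 or (x2 or not x5) and not x4 or (x1 and not x1 or x2) and not x2   — idempotence
    = x5 and not x5 or (x2 or not x5) and not x4 or x2 and not x2   — complement / identity
    = x5 and not x5 or (x2 or not x5) and not x4   — complement / identity
    = (x2 or not x5) and not x4   — complement / identity
These differ: at x1=1, x2=1, x3=1, x4=0, x5=0, E1 = 0 but E2 = 1.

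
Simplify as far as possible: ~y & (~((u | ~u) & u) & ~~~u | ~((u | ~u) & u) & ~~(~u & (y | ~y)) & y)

~y & ~u

~y & (~((u | ~u) & u) & ~~~u | ~((u | ~u) & u) & ~~(~u & (y | ~y)) & y)
= ~y & (~((u | ~u) & u) & ~~~u | ~((u | ~u) & u) & ~~~u & y)   [complement / identity]
= ~y & ~((u | ~u) & u) & ~~~u   [absorption]
= ~y & ~u & ~~~u   [complement / identity]
= ~y & ~u & ~u   [double negation]
= ~y & ~u   [idempotence]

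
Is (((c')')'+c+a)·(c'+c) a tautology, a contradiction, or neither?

tautology

(((c')')'+c+a)·(c'+c)
= (c'+c+a)·(c'+c)   — double negation
= c'+c   — absorption
= 1   — complement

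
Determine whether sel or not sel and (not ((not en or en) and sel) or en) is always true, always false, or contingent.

always true

sel or not sel and (not ((not en or en) and sel) or en)
= sel or not sel and (not sel or en)   [complement / identity]
= sel or not sel   [absorption]
= True   [complement]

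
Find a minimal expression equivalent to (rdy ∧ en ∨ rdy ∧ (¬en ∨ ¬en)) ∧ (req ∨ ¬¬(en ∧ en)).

(rdy ∧ en ∨ rdy ∧ (¬en ∨ ¬en)) ∧ (req ∨ ¬¬(en ∧ en))
= (rdy ∧ en ∨ rdy ∧ ¬en) ∧ (req ∨ ¬¬(en ∧ en))   — idempotence
= rdy ∧ (req ∨ ¬¬(en ∧ en))   — distribution
= rdy ∧ (req ∨ ¬¬en)   — idempotence
= rdy ∧ (req ∨ en)   — double negation

rdy ∧ (req ∨ en)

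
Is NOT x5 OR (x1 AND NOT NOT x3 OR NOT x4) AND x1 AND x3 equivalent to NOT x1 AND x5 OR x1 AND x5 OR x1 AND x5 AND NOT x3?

E1: NOT x5 OR (x1 AND NOT NOT x3 OR NOT x4) AND x1 AND x3
    = NOT x5 OR (x1 AND x3 OR NOT x4) AND x1 AND x3   [double negation]
    = NOT x5 OR x1 AND x3   [absorption]
E2: NOT x1 AND x5 OR x1 AND x5 OR x1 AND x5 AND NOT x3
    = NOT x1 AND x5 OR x1 AND x5   [absorption]
    = x5   [distribution]
These differ: at x1=0, x3=1, x4=0, x5=0, E1 = 1 but E2 = 0.

No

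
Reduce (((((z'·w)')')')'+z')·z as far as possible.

(((((z'·w)')')')'+z')·z
= (((z'·w)')'+z')·z   [double negation]
= (z'·w+z')·z   [double negation]
= z'·z   [absorption]
= 0   [complement]

0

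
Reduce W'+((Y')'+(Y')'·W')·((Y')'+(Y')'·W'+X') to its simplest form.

W'+Y

W'+((Y')'+(Y')'·W')·((Y')'+(Y')'·W'+X')
= W'+(Y')'+(Y')'·W'
= W'+(Y')'
= W'+Y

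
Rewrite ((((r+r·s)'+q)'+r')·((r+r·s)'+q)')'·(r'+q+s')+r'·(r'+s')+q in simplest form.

((((r+r·s)'+q)'+r')·((r+r·s)'+q)')'·(r'+q+s')+r'·(r'+s')+q
= ((((r+r·s)'+q)'+r')·((r+r·s)'+q)')'·(r'+q+s')+r'+q   [absorption]
= (((r+r·s)'+q)')'·(r'+q+s')+r'+q   [absorption]
= ((r'+q)')'·(r'+q+s')+r'+q   [absorption]
= (r'+q)·(r'+q+s')+r'+q   [double negation]
= r'+q+r'+q   [absorption]
= r'+q   [idempotence]

r'+q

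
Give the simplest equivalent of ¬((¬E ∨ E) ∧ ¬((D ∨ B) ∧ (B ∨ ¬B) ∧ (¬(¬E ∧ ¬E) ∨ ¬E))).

¬((¬E ∨ E) ∧ ¬((D ∨ B) ∧ (B ∨ ¬B) ∧ (¬(¬E ∧ ¬E) ∨ ¬E)))
= ¬¬((D ∨ B) ∧ (B ∨ ¬B) ∧ (¬(¬E ∧ ¬E) ∨ ¬E))   — complement / identity
= ¬¬((D ∨ B) ∧ (B ∨ ¬B) ∧ (¬¬E ∨ ¬E))   — idempotence
= ¬¬((D ∨ B) ∧ (¬¬E ∨ ¬E))   — complement / identity
= ¬¬((D ∨ B) ∧ (E ∨ ¬E))   — double negation
= ¬¬(D ∨ B)   — complement / identity
= D ∨ B   — double negation

D ∨ B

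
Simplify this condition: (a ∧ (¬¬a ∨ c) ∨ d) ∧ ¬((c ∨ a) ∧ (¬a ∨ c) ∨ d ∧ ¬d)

(a ∨ d) ∧ ¬c

(a ∧ (¬¬a ∨ c) ∨ d) ∧ ¬((c ∨ a) ∧ (¬a ∨ c) ∨ d ∧ ¬d)
= (a ∧ (¬¬a ∨ c) ∨ d) ∧ ¬(c ∨ a ∧ ¬a ∨ d ∧ ¬d)
= (a ∧ (a ∨ c) ∨ d) ∧ ¬(c ∨ a ∧ ¬a ∨ d ∧ ¬d)
= (a ∨ d) ∧ ¬(c ∨ a ∧ ¬a ∨ d ∧ ¬d)
= (a ∨ d) ∧ ¬(c ∨ d ∧ ¬d)
= (a ∨ d) ∧ ¬c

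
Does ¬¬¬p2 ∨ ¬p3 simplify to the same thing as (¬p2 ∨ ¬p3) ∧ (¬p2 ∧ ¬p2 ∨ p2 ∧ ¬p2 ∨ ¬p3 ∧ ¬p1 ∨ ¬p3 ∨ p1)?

Yes

E1: ¬¬¬p2 ∨ ¬p3
    = ¬p2 ∨ ¬p3   [double negation]
E2: (¬p2 ∨ ¬p3) ∧ (¬p2 ∧ ¬p2 ∨ p2 ∧ ¬p2 ∨ ¬p3 ∧ ¬p1 ∨ ¬p3 ∨ p1)
    = (¬p2 ∨ ¬p3) ∧ (¬p2 ∧ ¬p2 ∨ p2 ∧ ¬p2 ∨ ¬p3 ∨ p1)   [absorption]
    = (¬p2 ∨ ¬p3) ∧ (¬p2 ∨ ¬p3 ∨ p1)   [distribution]
    = ¬p2 ∨ ¬p3   [absorption]
Both reduce to ¬p2 ∨ ¬p3, so they are equivalent.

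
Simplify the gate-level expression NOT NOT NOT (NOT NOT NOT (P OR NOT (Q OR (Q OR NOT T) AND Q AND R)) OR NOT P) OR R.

NOT NOT NOT (NOT NOT NOT (P OR NOT (Q OR (Q OR NOT T) AND Q AND R)) OR NOT P) OR R
= NOT NOT (NOT NOT (P OR NOT (Q OR (Q OR NOT T) AND Q AND R)) AND P) OR R   [De Morgan]
= NOT NOT (NOT NOT (P OR NOT (Q OR Q AND R)) AND P) OR R   [absorption]
= NOT NOT (NOT NOT (P OR NOT Q) AND P) OR R   [absorption]
= NOT NOT ((P OR NOT Q) AND P) OR R   [double negation]
= (P OR NOT Q) AND P OR R   [double negation]
= P OR R   [absorption]

P OR R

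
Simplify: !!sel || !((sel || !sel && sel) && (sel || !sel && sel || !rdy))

!!sel || !((sel || !sel && sel) && (sel || !sel && sel || !rdy))
= !!sel || !(sel || !sel && sel)   [absorption]
= !!sel || !sel   [complement / identity]
= sel || !sel   [double negation]
= true   [complement]

true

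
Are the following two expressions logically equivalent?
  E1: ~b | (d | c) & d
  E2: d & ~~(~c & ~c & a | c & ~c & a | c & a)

No

E1: ~b | (d | c) & d
    = ~b | d   — absorption
E2: d & ~~(~c & ~c & a | c & ~c & a | c & a)
    = d & ~~(~c & a | c & a)   — distribution
    = d & (~c & a | c & a)   — double negation
    = d & a   — distribution
These differ: at a=0, b=0, c=1, d=1, E1 = 1 but E2 = 0.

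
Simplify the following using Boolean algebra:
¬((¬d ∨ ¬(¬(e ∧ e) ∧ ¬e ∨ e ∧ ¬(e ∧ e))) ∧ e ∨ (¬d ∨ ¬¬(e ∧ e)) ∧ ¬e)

d ∧ ¬e

¬((¬d ∨ ¬(¬(e ∧ e) ∧ ¬e ∨ e ∧ ¬(e ∧ e))) ∧ e ∨ (¬d ∨ ¬¬(e ∧ e)) ∧ ¬e)
= ¬((¬d ∨ ¬¬(e ∧ e)) ∧ e ∨ (¬d ∨ ¬¬(e ∧ e)) ∧ ¬e)   — distribution
= ¬(¬d ∨ ¬¬(e ∧ e))   — distribution
= d ∧ ¬(e ∧ e)   — De Morgan
= d ∧ ¬e   — idempotence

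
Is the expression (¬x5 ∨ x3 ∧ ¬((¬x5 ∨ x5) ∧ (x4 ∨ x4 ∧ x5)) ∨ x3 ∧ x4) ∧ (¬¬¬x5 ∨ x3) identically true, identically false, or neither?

neither

(¬x5 ∨ x3 ∧ ¬((¬x5 ∨ x5) ∧ (x4 ∨ x4 ∧ x5)) ∨ x3 ∧ x4) ∧ (¬¬¬x5 ∨ x3)
= (¬x5 ∨ x3 ∧ ¬(x4 ∨ x4 ∧ x5) ∨ x3 ∧ x4) ∧ (¬¬¬x5 ∨ x3)   [complement / identity]
= (¬x5 ∨ x3 ∧ ¬x4 ∨ x3 ∧ x4) ∧ (¬¬¬x5 ∨ x3)   [absorption]
= (¬x5 ∨ x3 ∧ ¬x4 ∨ x3 ∧ x4) ∧ (¬x5 ∨ x3)   [double negation]
= (¬x5 ∨ x3) ∧ (¬x5 ∨ x3)   [distribution]
= ¬x5 ∨ x3   [idempotence]
This depends on x3, x5, so it is not a constant.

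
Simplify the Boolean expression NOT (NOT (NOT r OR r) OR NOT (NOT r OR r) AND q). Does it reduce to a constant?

NOT (NOT (NOT r OR r) OR NOT (NOT r OR r) AND q)
= NOT NOT (NOT r OR r)   — absorption
= NOT r OR r   — double negation
= TRUE   — complement

TRUE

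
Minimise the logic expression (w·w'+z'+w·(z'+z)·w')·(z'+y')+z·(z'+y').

z'+y'

(w·w'+z'+w·(z'+z)·w')·(z'+y')+z·(z'+y')
= (w·w'+z'+w·w')·(z'+y')+z·(z'+y')   [complement / identity]
= (w·w'+z')·(z'+y')+z·(z'+y')   [complement / identity]
= z'·(z'+y')+z·(z'+y')   [complement / identity]
= z'+y'   [distribution]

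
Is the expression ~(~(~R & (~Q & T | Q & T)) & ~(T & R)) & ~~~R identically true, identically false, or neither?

neither

~(~(~R & (~Q & T | Q & T)) & ~(T & R)) & ~~~R
= (~R & (~Q & T | Q & T) | T & R) & ~~~R   [De Morgan]
= (~R & T | T & R) & ~~~R   [distribution]
= T & ~~~R   [distribution]
= T & ~R   [double negation]
This depends on R, T, so it is not a constant.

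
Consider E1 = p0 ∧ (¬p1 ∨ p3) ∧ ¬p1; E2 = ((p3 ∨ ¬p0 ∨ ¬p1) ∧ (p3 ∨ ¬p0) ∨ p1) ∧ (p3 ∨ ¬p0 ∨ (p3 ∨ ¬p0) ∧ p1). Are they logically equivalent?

No

E1: p0 ∧ (¬p1 ∨ p3) ∧ ¬p1
    = p0 ∧ ¬p1   [absorption]
E2: ((p3 ∨ ¬p0 ∨ ¬p1) ∧ (p3 ∨ ¬p0) ∨ p1) ∧ (p3 ∨ ¬p0 ∨ (p3 ∨ ¬p0) ∧ p1)
    = ((p3 ∨ ¬p0 ∨ ¬p1) ∧ (p3 ∨ ¬p0) ∨ p1) ∧ (p3 ∨ ¬p0)   [absorption]
    = (p3 ∨ ¬p0 ∨ p1) ∧ (p3 ∨ ¬p0)   [absorption]
    = p3 ∨ ¬p0   [absorption]
These differ: at p0=0, p1=1, p3=1, E1 = 0 but E2 = 1.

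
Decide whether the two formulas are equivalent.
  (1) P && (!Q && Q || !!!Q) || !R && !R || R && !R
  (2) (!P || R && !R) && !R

E1: P && (!Q && Q || !!!Q) || !R && !R || R && !R
    = P && !!!Q || !R && !R || R && !R
    = P && !!!Q || !R
    = P && !Q || !R
E2: (!P || R && !R) && !R
    = !P && !R
These differ: at P=1, Q=0, R=0, E1 = 1 but E2 = 0.

No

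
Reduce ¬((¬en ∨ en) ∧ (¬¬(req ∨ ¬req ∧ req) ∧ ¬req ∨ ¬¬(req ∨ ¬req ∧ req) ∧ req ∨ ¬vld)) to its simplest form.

¬((¬en ∨ en) ∧ (¬¬(req ∨ ¬req ∧ req) ∧ ¬req ∨ ¬¬(req ∨ ¬req ∧ req) ∧ req ∨ ¬vld))
= ¬((¬en ∨ en) ∧ (¬¬(req ∨ ¬req ∧ req) ∨ ¬vld))   [distribution]
= ¬(¬¬(req ∨ ¬req ∧ req) ∨ ¬vld)   [complement / identity]
= ¬(¬¬req ∨ ¬vld)   [complement / identity]
= ¬req ∧ vld   [De Morgan]

¬req ∧ vld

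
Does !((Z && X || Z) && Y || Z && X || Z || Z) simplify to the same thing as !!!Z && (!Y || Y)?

Yes

E1: !((Z && X || Z) && Y || Z && X || Z || Z)
    = !(Z && X || Z || Z)
    = !(Z || Z)
    = !Z
E2: !!!Z && (!Y || Y)
    = !!!Z
    = !Z
Both reduce to !Z, so they are equivalent.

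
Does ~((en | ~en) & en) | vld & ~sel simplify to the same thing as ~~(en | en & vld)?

E1: ~((en | ~en) & en) | vld & ~sel
    = ~en | vld & ~sel   [complement / identity]
E2: ~~(en | en & vld)
    = ~~en   [absorption]
    = en   [double negation]
These differ: at en=0, sel=0, vld=0, E1 = 1 but E2 = 0.

No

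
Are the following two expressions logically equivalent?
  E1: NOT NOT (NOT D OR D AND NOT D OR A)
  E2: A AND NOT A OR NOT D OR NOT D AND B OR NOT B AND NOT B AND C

No

E1: NOT NOT (NOT D OR D AND NOT D OR A)
    = NOT D OR D AND NOT D OR A
    = NOT D OR A
E2: A AND NOT A OR NOT D OR NOT D AND B OR NOT B AND NOT B AND C
    = A AND NOT A OR NOT D OR NOT B AND NOT B AND C
    = A AND NOT A OR NOT D OR NOT B AND C
    = NOT D OR NOT B AND C
These differ: at A=1, B=0, C=0, D=1, E1 = 1 but E2 = 0.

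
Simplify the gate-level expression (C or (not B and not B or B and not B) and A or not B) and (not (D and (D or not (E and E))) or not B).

(C or (not B and not B or B and not B) and A or not B) and (not (D and (D or not (E and E))) or not B)
= (C or not B and A or not B) and (not (D and (D or not (E and E))) or not B)   [distribution]
= (C or not B and A or not B) and (not (D and (D or not E)) or not B)   [idempotence]
= (C or not B and A or not B) and (not D or not B)   [absorption]
= (C or not B) and (not D or not B)   [absorption]
= not B or C and not D   [distribution]

not B or C and not D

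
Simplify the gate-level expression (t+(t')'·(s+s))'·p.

(t+(t')'·(s+s))'·p
= (t+t·(s+s))'·p   (double negation)
= (t+t·s)'·p   (idempotence)
= t'·p   (absorption)

t'·p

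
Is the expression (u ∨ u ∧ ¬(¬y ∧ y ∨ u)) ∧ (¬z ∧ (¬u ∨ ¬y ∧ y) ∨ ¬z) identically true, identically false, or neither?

(u ∨ u ∧ ¬(¬y ∧ y ∨ u)) ∧ (¬z ∧ (¬u ∨ ¬y ∧ y) ∨ ¬z)
= (u ∨ u ∧ ¬u) ∧ (¬z ∧ (¬u ∨ ¬y ∧ y) ∨ ¬z)   — complement / identity
= (u ∨ u ∧ ¬u) ∧ (¬z ∧ ¬u ∨ ¬z)   — complement / identity
= (u ∨ u ∧ ¬u) ∧ ¬z   — absorption
= u ∧ ¬z   — complement / identity
This depends on u, z, so it is not a constant.

neither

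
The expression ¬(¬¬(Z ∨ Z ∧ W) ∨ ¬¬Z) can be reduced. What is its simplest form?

¬Z

¬(¬¬(Z ∨ Z ∧ W) ∨ ¬¬Z)
= ¬(¬¬Z ∨ ¬¬Z)   (absorption)
= ¬Z ∧ ¬Z   (De Morgan)
= ¬Z   (idempotence)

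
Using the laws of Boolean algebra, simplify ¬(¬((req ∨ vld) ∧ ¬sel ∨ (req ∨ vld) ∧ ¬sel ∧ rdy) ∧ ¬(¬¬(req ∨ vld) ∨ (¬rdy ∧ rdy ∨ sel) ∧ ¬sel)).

¬(¬((req ∨ vld) ∧ ¬sel ∨ (req ∨ vld) ∧ ¬sel ∧ rdy) ∧ ¬(¬¬(req ∨ vld) ∨ (¬rdy ∧ rdy ∨ sel) ∧ ¬sel))
= ¬(¬((req ∨ vld) ∧ ¬sel) ∧ ¬(¬¬(req ∨ vld) ∨ (¬rdy ∧ rdy ∨ sel) ∧ ¬sel))   — absorption
= (req ∨ vld) ∧ ¬sel ∨ ¬¬(req ∨ vld) ∨ (¬rdy ∧ rdy ∨ sel) ∧ ¬sel   — De Morgan
= (req ∨ vld) ∧ ¬sel ∨ ¬¬(req ∨ vld) ∨ sel ∧ ¬sel   — complement / identity
= (req ∨ vld) ∧ ¬sel ∨ ¬¬(req ∨ vld)   — complement / identity
= (req ∨ vld) ∧ ¬sel ∨ req ∨ vld   — double negation
= req ∨ vld   — absorption

req ∨ vld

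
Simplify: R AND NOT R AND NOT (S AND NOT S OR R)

FALSE

R AND NOT R AND NOT (S AND NOT S OR R)
= R AND NOT R AND NOT R   — complement / identity
= R AND NOT R   — idempotence
= FALSE   — complement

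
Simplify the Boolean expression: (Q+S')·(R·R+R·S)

(Q+S')·(R·R+R·S)
= (Q+S')·R·(R+S)   — distribution
= (Q+S')·R   — absorption

(Q+S')·R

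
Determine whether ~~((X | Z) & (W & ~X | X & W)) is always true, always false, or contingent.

contingent

~~((X | Z) & (W & ~X | X & W))
= ~~((X | Z) & W)   [distribution]
= (X | Z) & W   [double negation]
This depends on W, X, Z, so it is not a constant.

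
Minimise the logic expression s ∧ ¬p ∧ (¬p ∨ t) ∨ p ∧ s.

s

s ∧ ¬p ∧ (¬p ∨ t) ∨ p ∧ s
= s ∧ ¬p ∨ p ∧ s   (absorption)
= s   (distribution)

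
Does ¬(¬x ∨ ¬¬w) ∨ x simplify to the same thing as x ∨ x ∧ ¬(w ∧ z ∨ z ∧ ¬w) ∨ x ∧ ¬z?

Yes

E1: ¬(¬x ∨ ¬¬w) ∨ x
    = x ∧ ¬w ∨ x
    = x
E2: x ∨ x ∧ ¬(w ∧ z ∨ z ∧ ¬w) ∨ x ∧ ¬z
    = x ∨ x ∧ ¬z ∨ x ∧ ¬z
    = x ∨ x ∧ ¬z
    = x
Both reduce to x, so they are equivalent.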